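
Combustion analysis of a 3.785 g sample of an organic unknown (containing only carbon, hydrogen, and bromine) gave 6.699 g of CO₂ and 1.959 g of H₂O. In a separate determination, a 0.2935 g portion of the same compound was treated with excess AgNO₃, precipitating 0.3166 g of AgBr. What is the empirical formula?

C7H10Br

mol C = 6.699 g CO₂ ÷ 44.009 g/mol = 0.15222 mol
mol H = 2 × 1.959 g H₂O ÷ 18.015 g/mol = 0.21749 mol
From the AgBr data: mol Br per gram of compound = (0.3166 ÷ 187.772) ÷ 0.2935 = 0.0057448 mol/g, so in the 3.785 g combustion sample mol Br = 0.021744 mol
Divide by the smallest (0.021744 mol): C 7.001, H 10.002, Br 1.000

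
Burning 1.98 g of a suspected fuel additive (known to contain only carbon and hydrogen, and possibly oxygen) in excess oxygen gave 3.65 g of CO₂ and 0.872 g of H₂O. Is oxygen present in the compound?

mol C = 3.65 g CO₂ ÷ 44.009 g/mol = 0.08294 mol
mol H = 2 × 0.872 g H₂O ÷ 18.015 g/mol = 0.09681 mol
C and H account for only 1.094 g of the 1.98 g sample; the remaining 0.8863 g must be oxygen.

yes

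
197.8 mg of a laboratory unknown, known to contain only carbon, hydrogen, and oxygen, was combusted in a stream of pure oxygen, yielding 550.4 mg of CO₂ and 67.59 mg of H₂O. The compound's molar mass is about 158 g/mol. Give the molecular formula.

mol C = 0.5504 g CO₂ ÷ 44.009 g/mol = 0.012507 mol
mol H = 2 × 0.06759 g H₂O ÷ 18.015 g/mol = 0.0075037 mol
mass O = 0.1978 − (0.15022 + 0.0075638) = 0.040020 g → mol O = 0.040020 ÷ 15.999 = 0.0025014 mol
Divide by the smallest (0.0025014 mol): C 5.000, H 3.000, O 1.000
Empirical formula: C5H3O
Empirical-formula mass = 79.08 g/mol; 158 ÷ 79.08 ≈ 2, so the molecular formula is C10H6O2.

C10H6O2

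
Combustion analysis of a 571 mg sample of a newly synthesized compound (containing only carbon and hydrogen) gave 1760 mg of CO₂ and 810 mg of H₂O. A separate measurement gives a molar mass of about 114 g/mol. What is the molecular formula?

mol C = 1.76 g CO₂ ÷ 44.009 g/mol = 0.03999 mol
mol H = 2 × 0.810 g H₂O ÷ 18.015 g/mol = 0.08993 mol
Divide by the smallest (0.03999 mol): C 1.000, H 2.249
Multiplying each by 4 gives whole numbers: C 4.00, H 8.99
Empirical formula: C4H9
Empirical-formula mass = 57.12 g/mol; 114 ÷ 57.12 ≈ 2, so the molecular formula is C8H18.

C8H18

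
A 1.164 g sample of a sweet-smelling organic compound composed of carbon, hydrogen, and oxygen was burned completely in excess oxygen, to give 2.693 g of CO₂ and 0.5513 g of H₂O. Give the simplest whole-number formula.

C8H8O3

mol C = 2.693 g CO₂ ÷ 44.009 g/mol = 0.061192 mol
mol H = 2 × 0.5513 g H₂O ÷ 18.015 g/mol = 0.061205 mol
mass O = 1.164 − (0.73498 + 0.061694) = 0.36733 g → mol O = 0.36733 ÷ 15.999 = 0.022959 mol
Divide by the smallest (0.022959 mol): C 2.665, H 2.666, O 1.000
Multiplying each by 3 gives whole numbers: C 8.00, H 8.00, O 3.00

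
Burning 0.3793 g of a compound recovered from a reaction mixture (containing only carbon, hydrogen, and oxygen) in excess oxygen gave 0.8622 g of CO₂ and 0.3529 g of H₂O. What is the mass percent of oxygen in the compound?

27.55%

mol C = 0.8622 g CO₂ ÷ 44.009 g/mol = 0.019591 mol
mol H = 2 × 0.3529 g H₂O ÷ 18.015 g/mol = 0.039178 mol
mass O = 0.3793 − (0.23531 + 0.039492) = 0.10450 g → mol O = 0.10450 ÷ 15.999 = 0.0065314 mol
mass % O = 0.10450 g ÷ 0.3793 g × 100%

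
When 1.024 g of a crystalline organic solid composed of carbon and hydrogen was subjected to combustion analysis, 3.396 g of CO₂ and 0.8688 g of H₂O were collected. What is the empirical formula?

mol C = 3.396 g CO₂ ÷ 44.009 g/mol = 0.077166 mol
mol H = 2 × 0.8688 g H₂O ÷ 18.015 g/mol = 0.096453 mol
Divide by the smallest (0.077166 mol): C 1.000, H 1.250
Multiplying each by 4 gives whole numbers: C 4.00, H 5.00

C4H5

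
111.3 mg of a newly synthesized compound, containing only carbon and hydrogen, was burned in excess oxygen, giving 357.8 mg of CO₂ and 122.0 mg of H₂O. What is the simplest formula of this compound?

mol C = 0.3578 g CO₂ ÷ 44.009 g/mol = 0.0081302 mol
mol H = 2 × 0.1220 g H₂O ÷ 18.015 g/mol = 0.013544 mol
Divide by the smallest (0.0081302 mol): C 1.000, H 1.666
Multiplying each by 3 gives whole numbers: C 3.00, H 5.00

C3H5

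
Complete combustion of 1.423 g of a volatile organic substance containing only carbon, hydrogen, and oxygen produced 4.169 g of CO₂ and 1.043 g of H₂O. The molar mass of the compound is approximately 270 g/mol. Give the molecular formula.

mol C = 4.169 g CO₂ ÷ 44.009 g/mol = 0.094731 mol
mol H = 2 × 1.043 g H₂O ÷ 18.015 g/mol = 0.11579 mol
mass O = 1.423 − (1.1378 + 0.11672) = 0.16847 g → mol O = 0.16847 ÷ 15.999 = 0.010530 mol
Divide by the smallest (0.010530 mol): C 8.996, H 10.996, O 1.000
Empirical formula: C9H11O
Empirical-formula mass = 135.19 g/mol; 270 ÷ 135.19 ≈ 2, so the molecular formula is C18H22O2.

C18H22O2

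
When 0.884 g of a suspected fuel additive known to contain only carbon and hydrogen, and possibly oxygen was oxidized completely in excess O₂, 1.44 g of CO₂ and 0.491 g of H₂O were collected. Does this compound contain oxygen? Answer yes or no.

mol C = 1.44 g CO₂ ÷ 44.009 g/mol = 0.03272 mol
mol H = 2 × 0.491 g H₂O ÷ 18.015 g/mol = 0.05451 mol
C and H account for only 0.4480 g of the 0.884 g sample; the remaining 0.4360 g must be oxygen.

yes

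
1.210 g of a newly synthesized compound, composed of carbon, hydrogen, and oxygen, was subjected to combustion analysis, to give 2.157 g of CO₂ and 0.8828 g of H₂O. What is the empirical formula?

mol C = 2.157 g CO₂ ÷ 44.009 g/mol = 0.049013 mol
mol H = 2 × 0.8828 g H₂O ÷ 18.015 g/mol = 0.098007 mol
mass O = 1.210 − (0.58869 + 0.098791) = 0.52252 g → mol O = 0.52252 ÷ 15.999 = 0.032659 mol
Divide by the smallest (0.032659 mol): C 1.501, H 3.001, O 1.000
Multiplying each by 2 gives whole numbers: C 3.00, H 6.00, O 2.00

C3H6O2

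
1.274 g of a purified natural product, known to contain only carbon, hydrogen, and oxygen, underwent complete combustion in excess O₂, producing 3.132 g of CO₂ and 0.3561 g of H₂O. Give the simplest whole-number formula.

mol C = 3.132 g CO₂ ÷ 44.009 g/mol = 0.071167 mol
mol H = 2 × 0.3561 g H₂O ÷ 18.015 g/mol = 0.039534 mol
mass O = 1.274 − (0.85479 + 0.039850) = 0.37936 g → mol O = 0.37936 ÷ 15.999 = 0.023711 mol
Divide by the smallest (0.023711 mol): C 3.001, H 1.667, O 1.000
Multiplying each by 3 gives whole numbers: C 9.00, H 5.00, O 3.00

C9H5O3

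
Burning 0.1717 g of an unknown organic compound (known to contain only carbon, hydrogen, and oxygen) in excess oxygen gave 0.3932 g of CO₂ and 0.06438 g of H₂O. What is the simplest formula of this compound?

mol C = 0.3932 g CO₂ ÷ 44.009 g/mol = 0.0089345 mol
mol H = 2 × 0.06438 g H₂O ÷ 18.015 g/mol = 0.0071474 mol
mass O = 0.1717 − (0.10731 + 0.0072046) = 0.057183 g → mol O = 0.057183 ÷ 15.999 = 0.0035741 mol
Divide by the smallest (0.0035741 mol): C 2.500, H 2.000, O 1.000
Multiplying each by 2 gives whole numbers: C 5.00, H 4.00, O 2.00

C5H4O2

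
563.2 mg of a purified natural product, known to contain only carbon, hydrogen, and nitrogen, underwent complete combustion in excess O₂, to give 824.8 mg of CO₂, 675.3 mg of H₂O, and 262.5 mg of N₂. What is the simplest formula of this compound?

mol C = 0.8248 g CO₂ ÷ 44.009 g/mol = 0.018742 mol
mol H = 2 × 0.6753 g H₂O ÷ 18.015 g/mol = 0.074971 mol
mol N = 2 × 0.2625 g N₂ ÷ 28.014 g/mol = 0.018741 mol
Divide by the smallest (0.018741 mol): C 1.000, H 4.000, N 1.000

CH4N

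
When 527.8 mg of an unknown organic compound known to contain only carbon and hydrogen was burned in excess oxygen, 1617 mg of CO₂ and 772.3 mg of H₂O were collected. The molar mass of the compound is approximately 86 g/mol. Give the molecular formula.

mol C = 1.617 g CO₂ ÷ 44.009 g/mol = 0.036742 mol
mol H = 2 × 0.7723 g H₂O ÷ 18.015 g/mol = 0.085740 mol
Divide by the smallest (0.036742 mol): C 1.000, H 2.334
Multiplying each by 3 gives whole numbers: C 3.00, H 7.00
Empirical formula: C3H7
Empirical-formula mass = 43.09 g/mol; 86 ÷ 43.09 ≈ 2, so the molecular formula is C6H14.

C6H14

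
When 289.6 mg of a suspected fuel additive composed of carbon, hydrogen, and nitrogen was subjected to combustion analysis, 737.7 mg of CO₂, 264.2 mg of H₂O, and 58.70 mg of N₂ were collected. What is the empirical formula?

mol C = 0.7377 g CO₂ ÷ 44.009 g/mol = 0.016762 mol
mol H = 2 × 0.2642 g H₂O ÷ 18.015 g/mol = 0.029331 mol
mol N = 2 × 0.05870 g N₂ ÷ 28.014 g/mol = 0.0041908 mol
Divide by the smallest (0.0041908 mol): C 4.000, H 6.999, N 1.000

C4H7N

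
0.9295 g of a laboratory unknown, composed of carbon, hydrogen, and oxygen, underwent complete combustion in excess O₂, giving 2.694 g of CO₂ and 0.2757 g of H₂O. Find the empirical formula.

C6H3O

mol C = 2.694 g CO₂ ÷ 44.009 g/mol = 0.061215 mol
mol H = 2 × 0.2757 g H₂O ÷ 18.015 g/mol = 0.030608 mol
mass O = 0.9295 − (0.73525 + 0.030853) = 0.16340 g → mol O = 0.16340 ÷ 15.999 = 0.010213 mol
Divide by the smallest (0.010213 mol): C 5.994, H 2.997, O 1.000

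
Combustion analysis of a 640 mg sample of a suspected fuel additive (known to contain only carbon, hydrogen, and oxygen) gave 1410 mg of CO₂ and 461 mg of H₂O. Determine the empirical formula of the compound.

C5H8O2

mol C = 1.41 g CO₂ ÷ 44.009 g/mol = 0.03204 mol
mol H = 2 × 0.461 g H₂O ÷ 18.015 g/mol = 0.05118 mol
mass O = 0.640 − (0.3848 + 0.05159) = 0.2036 g → mol O = 0.2036 ÷ 15.999 = 0.01273 mol
Divide by the smallest (0.01273 mol): C 2.518, H 4.022, O 1.000
Multiplying each by 2 gives whole numbers: C 5.04, H 8.04, O 2.00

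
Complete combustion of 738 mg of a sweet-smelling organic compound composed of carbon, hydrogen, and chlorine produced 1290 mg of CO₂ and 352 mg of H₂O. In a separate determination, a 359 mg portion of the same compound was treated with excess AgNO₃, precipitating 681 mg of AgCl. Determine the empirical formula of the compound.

mol C = 1.29 g CO₂ ÷ 44.009 g/mol = 0.02931 mol
mol H = 2 × 0.352 g H₂O ÷ 18.015 g/mol = 0.03908 mol
From the AgCl data: mol Cl per gram of compound = (0.681 ÷ 143.318) ÷ 0.359 = 0.01324 mol/g, so in the 0.738 g combustion sample mol Cl = 0.009768 mol
Divide by the smallest (0.009768 mol): C 3.001, H 4.001, Cl 1.000

C3H4Cl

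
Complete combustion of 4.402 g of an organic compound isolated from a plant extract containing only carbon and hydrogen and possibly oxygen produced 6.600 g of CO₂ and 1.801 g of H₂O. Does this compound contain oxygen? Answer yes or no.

yes

mol C = 6.600 g CO₂ ÷ 44.009 g/mol = 0.14997 mol
mol H = 2 × 1.801 g H₂O ÷ 18.015 g/mol = 0.19994 mol
C and H account for only 2.0028 g of the 4.402 g sample; the remaining 2.3992 g must be oxygen.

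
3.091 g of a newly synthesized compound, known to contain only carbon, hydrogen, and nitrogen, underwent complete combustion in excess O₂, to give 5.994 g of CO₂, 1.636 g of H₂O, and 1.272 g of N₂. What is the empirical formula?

C3H4N2

mol C = 5.994 g CO₂ ÷ 44.009 g/mol = 0.13620 mol
mol H = 2 × 1.636 g H₂O ÷ 18.015 g/mol = 0.18163 mol
mol N = 2 × 1.272 g N₂ ÷ 28.014 g/mol = 0.090812 mol
Divide by the smallest (0.090812 mol): C 1.500, H 2.000, N 1.000
Multiplying each by 2 gives whole numbers: C 3.00, H 4.00, N 2.00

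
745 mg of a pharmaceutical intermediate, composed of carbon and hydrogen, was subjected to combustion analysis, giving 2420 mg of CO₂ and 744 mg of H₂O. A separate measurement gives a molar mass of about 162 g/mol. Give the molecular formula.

mol C = 2.42 g CO₂ ÷ 44.009 g/mol = 0.05499 mol
mol H = 2 × 0.744 g H₂O ÷ 18.015 g/mol = 0.08260 mol
Divide by the smallest (0.05499 mol): C 1.000, H 1.502
Multiplying each by 2 gives whole numbers: C 2.00, H 3.00
Empirical formula: C2H3
Empirical-formula mass = 27.05 g/mol; 162 ÷ 27.05 ≈ 6, so the molecular formula is C12H18.

C12H18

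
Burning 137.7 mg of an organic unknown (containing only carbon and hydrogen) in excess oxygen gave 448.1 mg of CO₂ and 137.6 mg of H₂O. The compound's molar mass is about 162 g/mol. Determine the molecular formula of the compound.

mol C = 0.4481 g CO₂ ÷ 44.009 g/mol = 0.010182 mol
mol H = 2 × 0.1376 g H₂O ÷ 18.015 g/mol = 0.015276 mol
Divide by the smallest (0.010182 mol): C 1.000, H 1.500
Multiplying each by 2 gives whole numbers: C 2.00, H 3.00
Empirical formula: C2H3
Empirical-formula mass = 27.05 g/mol; 162 ÷ 27.05 ≈ 6, so the molecular formula is C12H18.

C12H18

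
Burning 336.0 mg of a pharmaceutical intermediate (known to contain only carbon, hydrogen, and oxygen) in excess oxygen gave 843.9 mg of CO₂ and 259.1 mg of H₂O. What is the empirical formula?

mol C = 0.8439 g CO₂ ÷ 44.009 g/mol = 0.019176 mol
mol H = 2 × 0.2591 g H₂O ÷ 18.015 g/mol = 0.028765 mol
mass O = 0.3360 − (0.23032 + 0.028995) = 0.076687 g → mol O = 0.076687 ÷ 15.999 = 0.0047932 mol
Divide by the smallest (0.0047932 mol): C 4.001, H 6.001, O 1.000

C4H6O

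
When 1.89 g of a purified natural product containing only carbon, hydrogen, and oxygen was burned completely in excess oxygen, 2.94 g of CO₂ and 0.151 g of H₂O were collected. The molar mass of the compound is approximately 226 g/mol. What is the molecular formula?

mol C = 2.94 g CO₂ ÷ 44.009 g/mol = 0.06680 mol
mol H = 2 × 0.151 g H₂O ÷ 18.015 g/mol = 0.01676 mol
mass O = 1.89 − (0.8024 + 0.01690) = 1.071 g → mol O = 1.071 ÷ 15.999 = 0.06692 mol
Divide by the smallest (0.01676 mol): C 3.985, H 1.000, O 3.992
Empirical formula: C4HO4
Empirical-formula mass = 113.05 g/mol; 226 ÷ 113.05 ≈ 2, so the molecular formula is C8H2O8.

C8H2O8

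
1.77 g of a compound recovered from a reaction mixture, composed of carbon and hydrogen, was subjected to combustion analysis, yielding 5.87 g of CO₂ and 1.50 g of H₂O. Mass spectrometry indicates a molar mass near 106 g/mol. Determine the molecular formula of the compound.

mol C = 5.87 g CO₂ ÷ 44.009 g/mol = 0.1334 mol
mol H = 2 × 1.50 g H₂O ÷ 18.015 g/mol = 0.1665 mol
Divide by the smallest (0.1334 mol): C 1.000, H 1.249
Multiplying each by 4 gives whole numbers: C 4.00, H 4.99
Empirical formula: C4H5
Empirical-formula mass = 53.08 g/mol; 106 ÷ 53.08 ≈ 2, so the molecular formula is C8H10.

C8H10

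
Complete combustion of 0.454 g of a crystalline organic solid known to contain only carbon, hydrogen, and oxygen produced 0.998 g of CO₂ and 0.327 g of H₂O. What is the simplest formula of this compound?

mol C = 0.998 g CO₂ ÷ 44.009 g/mol = 0.02268 mol
mol H = 2 × 0.327 g H₂O ÷ 18.015 g/mol = 0.03630 mol
mass O = 0.454 − (0.2724 + 0.03659) = 0.1450 g → mol O = 0.1450 ÷ 15.999 = 0.009065 mol
Divide by the smallest (0.009065 mol): C 2.502, H 4.005, O 1.000
Multiplying each by 2 gives whole numbers: C 5.00, H 8.01, O 2.00

C5H8O2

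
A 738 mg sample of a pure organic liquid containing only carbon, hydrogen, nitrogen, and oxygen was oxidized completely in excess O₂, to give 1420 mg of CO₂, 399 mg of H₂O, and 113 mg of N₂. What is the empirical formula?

C8H11N2O3

mol C = 1.42 g CO₂ ÷ 44.009 g/mol = 0.03227 mol
mol H = 2 × 0.399 g H₂O ÷ 18.015 g/mol = 0.04430 mol
mol N = 2 × 0.113 g N₂ ÷ 28.014 g/mol = 0.008067 mol
mass O = 0.738 − (0.3875 + 0.04465 + 0.1130) = 0.1928 g → mol O = 0.1928 ÷ 15.999 = 0.01205 mol
Divide by the smallest (0.008067 mol): C 4.000, H 5.491, N 1.000, O 1.494
Multiplying each by 2 gives whole numbers: C 8.00, H 10.98, N 2.00, O 2.99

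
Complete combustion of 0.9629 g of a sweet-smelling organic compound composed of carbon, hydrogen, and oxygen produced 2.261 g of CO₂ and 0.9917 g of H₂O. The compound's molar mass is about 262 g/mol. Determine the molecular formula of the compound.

mol C = 2.261 g CO₂ ÷ 44.009 g/mol = 0.051376 mol
mol H = 2 × 0.9917 g H₂O ÷ 18.015 g/mol = 0.11010 mol
mass O = 0.9629 − (0.61708 + 0.11098) = 0.23485 g → mol O = 0.23485 ÷ 15.999 = 0.014679 mol
Divide by the smallest (0.014679 mol): C 3.500, H 7.500, O 1.000
Multiplying each by 2 gives whole numbers: C 7.00, H 15.00, O 2.00
Empirical formula: C7H15O2
Empirical-formula mass = 131.19 g/mol; 262 ÷ 131.19 ≈ 2, so the molecular formula is C14H30O4.

C14H30O4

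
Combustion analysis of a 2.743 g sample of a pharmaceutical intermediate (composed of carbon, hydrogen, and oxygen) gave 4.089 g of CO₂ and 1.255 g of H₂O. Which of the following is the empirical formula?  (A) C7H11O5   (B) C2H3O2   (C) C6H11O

(B) C2H3O2

mol C = 4.089 g CO₂ ÷ 44.009 g/mol = 0.092913 mol
mol H = 2 × 1.255 g H₂O ÷ 18.015 g/mol = 0.13933 mol
mass O = 2.743 − (1.1160 + 0.14044) = 1.4866 g → mol O = 1.4866 ÷ 15.999 = 0.092917 mol
Divide by the smallest (0.092913 mol): C 1.000, H 1.500, O 1.000
Multiplying each by 2 gives whole numbers: C 2.00, H 3.00, O 2.00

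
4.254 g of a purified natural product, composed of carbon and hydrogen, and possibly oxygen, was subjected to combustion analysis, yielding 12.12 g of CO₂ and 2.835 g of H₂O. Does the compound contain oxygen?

yes

mol C = 12.12 g CO₂ ÷ 44.009 g/mol = 0.27540 mol
mol H = 2 × 2.835 g H₂O ÷ 18.015 g/mol = 0.31474 mol
C and H account for only 3.6251 g of the 4.254 g sample; the remaining 0.62894 g must be oxygen.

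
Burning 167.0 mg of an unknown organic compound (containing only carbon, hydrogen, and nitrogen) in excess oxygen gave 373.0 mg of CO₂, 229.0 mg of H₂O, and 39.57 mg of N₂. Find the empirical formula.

C3H9N

mol C = 0.3730 g CO₂ ÷ 44.009 g/mol = 0.0084755 mol
mol H = 2 × 0.2290 g H₂O ÷ 18.015 g/mol = 0.025423 mol
mol N = 2 × 0.03957 g N₂ ÷ 28.014 g/mol = 0.0028250 mol
Divide by the smallest (0.0028250 mol): C 3.000, H 8.999, N 1.000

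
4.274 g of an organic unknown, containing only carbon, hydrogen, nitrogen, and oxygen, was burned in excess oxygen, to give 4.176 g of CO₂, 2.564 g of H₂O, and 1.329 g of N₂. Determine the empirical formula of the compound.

mol C = 4.176 g CO₂ ÷ 44.009 g/mol = 0.094890 mol
mol H = 2 × 2.564 g H₂O ÷ 18.015 g/mol = 0.28465 mol
mol N = 2 × 1.329 g N₂ ÷ 28.014 g/mol = 0.094881 mol
mass O = 4.274 − (1.1397 + 0.28693 + 1.3290) = 1.5184 g → mol O = 1.5184 ÷ 15.999 = 0.094903 mol
Divide by the smallest (0.094881 mol): C 1.000, H 3.000, N 1.000, O 1.000

CH3NO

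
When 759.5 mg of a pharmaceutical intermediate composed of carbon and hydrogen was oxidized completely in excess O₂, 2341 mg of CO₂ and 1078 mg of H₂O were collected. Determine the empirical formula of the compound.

mol C = 2.341 g CO₂ ÷ 44.009 g/mol = 0.053194 mol
mol H = 2 × 1.078 g H₂O ÷ 18.015 g/mol = 0.11968 mol
Divide by the smallest (0.053194 mol): C 1.000, H 2.250
Multiplying each by 4 gives whole numbers: C 4.00, H 9.00

C4H9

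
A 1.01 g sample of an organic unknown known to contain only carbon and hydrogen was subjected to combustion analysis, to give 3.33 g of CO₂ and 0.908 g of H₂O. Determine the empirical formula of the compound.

mol C = 3.33 g CO₂ ÷ 44.009 g/mol = 0.07567 mol
mol H = 2 × 0.908 g H₂O ÷ 18.015 g/mol = 0.1008 mol
Divide by the smallest (0.07567 mol): C 1.000, H 1.332
Multiplying each by 3 gives whole numbers: C 3.00, H 4.00

C3H4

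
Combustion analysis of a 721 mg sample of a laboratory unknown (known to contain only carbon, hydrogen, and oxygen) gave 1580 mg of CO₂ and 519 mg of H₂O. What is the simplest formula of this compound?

mol C = 1.58 g CO₂ ÷ 44.009 g/mol = 0.03590 mol
mol H = 2 × 0.519 g H₂O ÷ 18.015 g/mol = 0.05762 mol
mass O = 0.721 − (0.4312 + 0.05808) = 0.2317 g → mol O = 0.2317 ÷ 15.999 = 0.01448 mol
Divide by the smallest (0.01448 mol): C 2.479, H 3.979, O 1.000
Multiplying each by 2 gives whole numbers: C 4.96, H 7.96, O 2.00

C5H8O2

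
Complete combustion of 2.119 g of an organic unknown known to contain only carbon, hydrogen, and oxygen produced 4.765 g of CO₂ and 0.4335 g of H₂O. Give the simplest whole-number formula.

mol C = 4.765 g CO₂ ÷ 44.009 g/mol = 0.10827 mol
mol H = 2 × 0.4335 g H₂O ÷ 18.015 g/mol = 0.048127 mol
mass O = 2.119 − (1.3005 + 0.048512) = 0.77002 g → mol O = 0.77002 ÷ 15.999 = 0.048129 mol
Divide by the smallest (0.048127 mol): C 2.250, H 1.000, O 1.000
Multiplying each by 4 gives whole numbers: C 9.00, H 4.00, O 4.00

C9H4O4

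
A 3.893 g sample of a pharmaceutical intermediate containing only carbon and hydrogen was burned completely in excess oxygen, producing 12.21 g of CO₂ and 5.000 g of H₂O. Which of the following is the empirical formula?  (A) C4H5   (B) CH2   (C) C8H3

mol C = 12.21 g CO₂ ÷ 44.009 g/mol = 0.27744 mol
mol H = 2 × 5.000 g H₂O ÷ 18.015 g/mol = 0.55509 mol
Divide by the smallest (0.27744 mol): C 1.000, H 2.001

(B) CH2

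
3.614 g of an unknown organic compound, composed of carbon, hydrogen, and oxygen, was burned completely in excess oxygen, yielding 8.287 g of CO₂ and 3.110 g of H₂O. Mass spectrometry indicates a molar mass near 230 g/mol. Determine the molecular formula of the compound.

C12H22O4

mol C = 8.287 g CO₂ ÷ 44.009 g/mol = 0.18830 mol
mol H = 2 × 3.110 g H₂O ÷ 18.015 g/mol = 0.34527 mol
mass O = 3.614 − (2.2617 + 0.34803) = 1.0043 g → mol O = 1.0043 ÷ 15.999 = 0.062771 mol
Divide by the smallest (0.062771 mol): C 3.000, H 5.500, O 1.000
Multiplying each by 2 gives whole numbers: C 6.00, H 11.00, O 2.00
Empirical formula: C6H11O2
Empirical-formula mass = 115.15 g/mol; 230 ÷ 115.15 ≈ 2, so the molecular formula is C12H22O4.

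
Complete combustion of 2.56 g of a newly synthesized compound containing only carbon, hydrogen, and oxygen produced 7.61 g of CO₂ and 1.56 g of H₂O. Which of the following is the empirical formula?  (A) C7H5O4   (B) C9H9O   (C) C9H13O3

(B) C9H9O

mol C = 7.61 g CO₂ ÷ 44.009 g/mol = 0.1729 mol
mol H = 2 × 1.56 g H₂O ÷ 18.015 g/mol = 0.1732 mol
mass O = 2.56 − (2.077 + 0.1746) = 0.3085 g → mol O = 0.3085 ÷ 15.999 = 0.01928 mol
Divide by the smallest (0.01928 mol): C 8.968, H 8.982, O 1.000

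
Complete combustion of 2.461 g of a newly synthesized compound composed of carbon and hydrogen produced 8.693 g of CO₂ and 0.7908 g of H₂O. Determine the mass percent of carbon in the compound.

mol C = 8.693 g CO₂ ÷ 44.009 g/mol = 0.19753 mol
mol H = 2 × 0.7908 g H₂O ÷ 18.015 g/mol = 0.087794 mol
mass % C = 2.3725 g ÷ 2.461 g × 100%

96.40%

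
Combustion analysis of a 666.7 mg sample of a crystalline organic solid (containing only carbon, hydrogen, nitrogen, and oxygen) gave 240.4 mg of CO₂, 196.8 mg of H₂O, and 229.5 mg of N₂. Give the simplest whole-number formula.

mol C = 0.2404 g CO₂ ÷ 44.009 g/mol = 0.0054625 mol
mol H = 2 × 0.1968 g H₂O ÷ 18.015 g/mol = 0.021848 mol
mol N = 2 × 0.2295 g N₂ ÷ 28.014 g/mol = 0.016385 mol
mass O = 0.6667 − (0.065610 + 0.022023 + 0.22950) = 0.34957 g → mol O = 0.34957 ÷ 15.999 = 0.021849 mol
Divide by the smallest (0.0054625 mol): C 1.000, H 4.000, N 2.999, O 4.000

CH4N3O4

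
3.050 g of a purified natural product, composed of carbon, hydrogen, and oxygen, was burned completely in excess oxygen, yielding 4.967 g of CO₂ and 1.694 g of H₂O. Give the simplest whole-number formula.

C6H10O5

mol C = 4.967 g CO₂ ÷ 44.009 g/mol = 0.11286 mol
mol H = 2 × 1.694 g H₂O ÷ 18.015 g/mol = 0.18807 mol
mass O = 3.050 − (1.3556 + 0.18957) = 1.5048 g → mol O = 1.5048 ÷ 15.999 = 0.094058 mol
Divide by the smallest (0.094058 mol): C 1.200, H 1.999, O 1.000
Multiplying each by 5 gives whole numbers: C 6.00, H 10.00, O 5.00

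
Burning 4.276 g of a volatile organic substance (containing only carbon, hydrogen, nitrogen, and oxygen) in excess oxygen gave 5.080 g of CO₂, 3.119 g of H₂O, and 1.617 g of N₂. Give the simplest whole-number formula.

C2H6N2O

mol C = 5.080 g CO₂ ÷ 44.009 g/mol = 0.11543 mol
mol H = 2 × 3.119 g H₂O ÷ 18.015 g/mol = 0.34627 mol
mol N = 2 × 1.617 g N₂ ÷ 28.014 g/mol = 0.11544 mol
mass O = 4.276 − (1.3864 + 0.34904 + 1.6170) = 0.92352 g → mol O = 0.92352 ÷ 15.999 = 0.057724 mol
Divide by the smallest (0.057724 mol): C 2.000, H 5.999, N 2.000, O 1.000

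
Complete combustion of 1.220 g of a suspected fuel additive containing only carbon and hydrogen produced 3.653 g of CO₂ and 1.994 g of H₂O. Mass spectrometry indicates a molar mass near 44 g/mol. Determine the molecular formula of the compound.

C3H8

mol C = 3.653 g CO₂ ÷ 44.009 g/mol = 0.083006 mol
mol H = 2 × 1.994 g H₂O ÷ 18.015 g/mol = 0.22137 mol
Divide by the smallest (0.083006 mol): C 1.000, H 2.667
Multiplying each by 3 gives whole numbers: C 3.00, H 8.00
Empirical formula: C3H8
Empirical-formula mass = 44.10 g/mol; 44 ÷ 44.10 ≈ 1, so the molecular formula is C3H8.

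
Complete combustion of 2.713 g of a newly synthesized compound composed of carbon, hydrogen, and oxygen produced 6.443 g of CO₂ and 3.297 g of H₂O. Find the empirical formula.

C4H10O

mol C = 6.443 g CO₂ ÷ 44.009 g/mol = 0.14640 mol
mol H = 2 × 3.297 g H₂O ÷ 18.015 g/mol = 0.36603 mol
mass O = 2.713 − (1.7584 + 0.36896) = 0.58561 g → mol O = 0.58561 ÷ 15.999 = 0.036603 mol
Divide by the smallest (0.036603 mol): C 4.000, H 10.000, O 1.000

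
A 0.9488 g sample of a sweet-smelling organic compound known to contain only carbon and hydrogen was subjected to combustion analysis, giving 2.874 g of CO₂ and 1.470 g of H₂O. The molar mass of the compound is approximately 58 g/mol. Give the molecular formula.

mol C = 2.874 g CO₂ ÷ 44.009 g/mol = 0.065305 mol
mol H = 2 × 1.470 g H₂O ÷ 18.015 g/mol = 0.16320 mol
Divide by the smallest (0.065305 mol): C 1.000, H 2.499
Multiplying each by 2 gives whole numbers: C 2.00, H 5.00
Empirical formula: C2H5
Empirical-formula mass = 29.06 g/mol; 58 ÷ 29.06 ≈ 2, so the molecular formula is C4H10.

C4H10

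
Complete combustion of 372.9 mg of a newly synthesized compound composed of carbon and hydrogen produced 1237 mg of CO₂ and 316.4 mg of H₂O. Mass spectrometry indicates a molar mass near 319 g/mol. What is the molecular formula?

mol C = 1.237 g CO₂ ÷ 44.009 g/mol = 0.028108 mol
mol H = 2 × 0.3164 g H₂O ÷ 18.015 g/mol = 0.035126 mol
Divide by the smallest (0.028108 mol): C 1.000, H 1.250
Multiplying each by 4 gives whole numbers: C 4.00, H 5.00
Empirical formula: C4H5
Empirical-formula mass = 53.08 g/mol; 319 ÷ 53.08 ≈ 6, so the molecular formula is C24H30.

C24H30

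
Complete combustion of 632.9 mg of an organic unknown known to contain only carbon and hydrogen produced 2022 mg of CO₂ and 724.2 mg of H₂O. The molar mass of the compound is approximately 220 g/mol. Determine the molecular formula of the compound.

C16H28

mol C = 2.022 g CO₂ ÷ 44.009 g/mol = 0.045945 mol
mol H = 2 × 0.7242 g H₂O ÷ 18.015 g/mol = 0.080400 mol
Divide by the smallest (0.045945 mol): C 1.000, H 1.750
Multiplying each by 4 gives whole numbers: C 4.00, H 7.00
Empirical formula: C4H7
Empirical-formula mass = 55.10 g/mol; 220 ÷ 55.10 ≈ 4, so the molecular formula is C16H28.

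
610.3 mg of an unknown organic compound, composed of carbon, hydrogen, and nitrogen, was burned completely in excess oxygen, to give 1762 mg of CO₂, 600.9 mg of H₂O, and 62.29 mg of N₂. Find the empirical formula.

C9H15N

mol C = 1.762 g CO₂ ÷ 44.009 g/mol = 0.040037 mol
mol H = 2 × 0.6009 g H₂O ÷ 18.015 g/mol = 0.066711 mol
mol N = 2 × 0.06229 g N₂ ÷ 28.014 g/mol = 0.0044471 mol
Divide by the smallest (0.0044471 mol): C 9.003, H 15.001, N 1.000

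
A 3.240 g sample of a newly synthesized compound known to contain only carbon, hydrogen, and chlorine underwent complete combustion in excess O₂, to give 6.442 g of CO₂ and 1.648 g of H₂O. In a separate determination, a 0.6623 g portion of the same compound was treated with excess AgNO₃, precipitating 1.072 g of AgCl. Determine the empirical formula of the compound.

mol C = 6.442 g CO₂ ÷ 44.009 g/mol = 0.14638 mol
mol H = 2 × 1.648 g H₂O ÷ 18.015 g/mol = 0.18296 mol
From the AgCl data: mol Cl per gram of compound = (1.072 ÷ 143.318) ÷ 0.6623 = 0.011294 mol/g, so in the 3.240 g combustion sample mol Cl = 0.036592 mol
Divide by the smallest (0.036592 mol): C 4.000, H 5.000, Cl 1.000

C4H5Cl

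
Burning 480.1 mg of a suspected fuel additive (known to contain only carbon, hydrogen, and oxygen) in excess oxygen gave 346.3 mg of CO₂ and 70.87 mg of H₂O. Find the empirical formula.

mol C = 0.3463 g CO₂ ÷ 44.009 g/mol = 0.0078688 mol
mol H = 2 × 0.07087 g H₂O ÷ 18.015 g/mol = 0.0078679 mol
mass O = 0.4801 − (0.094513 + 0.0079308) = 0.37766 g → mol O = 0.37766 ÷ 15.999 = 0.023605 mol
Divide by the smallest (0.0078679 mol): C 1.000, H 1.000, O 3.000

CHO3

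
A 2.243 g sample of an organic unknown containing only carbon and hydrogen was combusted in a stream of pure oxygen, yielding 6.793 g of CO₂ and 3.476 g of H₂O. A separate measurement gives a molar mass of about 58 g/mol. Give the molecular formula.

mol C = 6.793 g CO₂ ÷ 44.009 g/mol = 0.15435 mol
mol H = 2 × 3.476 g H₂O ÷ 18.015 g/mol = 0.38590 mol
Divide by the smallest (0.15435 mol): C 1.000, H 2.500
Multiplying each by 2 gives whole numbers: C 2.00, H 5.00
Empirical formula: C2H5
Empirical-formula mass = 29.06 g/mol; 58 ÷ 29.06 ≈ 2, so the molecular formula is C4H10.

C4H10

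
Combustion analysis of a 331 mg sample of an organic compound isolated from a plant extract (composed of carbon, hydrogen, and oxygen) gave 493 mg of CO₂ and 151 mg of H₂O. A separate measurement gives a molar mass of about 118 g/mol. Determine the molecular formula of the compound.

mol C = 0.493 g CO₂ ÷ 44.009 g/mol = 0.01120 mol
mol H = 2 × 0.151 g H₂O ÷ 18.015 g/mol = 0.01676 mol
mass O = 0.331 − (0.1346 + 0.01690) = 0.1796 g → mol O = 0.1796 ÷ 15.999 = 0.01122 mol
Divide by the smallest (0.01120 mol): C 1.000, H 1.496, O 1.002
Multiplying each by 2 gives whole numbers: C 2.00, H 2.99, O 2.00
Empirical formula: C2H3O2
Empirical-formula mass = 59.04 g/mol; 118 ÷ 59.04 ≈ 2, so the molecular formula is C4H6O4.

C4H6O4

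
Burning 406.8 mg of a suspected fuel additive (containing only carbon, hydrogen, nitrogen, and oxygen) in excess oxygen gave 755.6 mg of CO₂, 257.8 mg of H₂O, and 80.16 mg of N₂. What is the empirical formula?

mol C = 0.7556 g CO₂ ÷ 44.009 g/mol = 0.017169 mol
mol H = 2 × 0.2578 g H₂O ÷ 18.015 g/mol = 0.028621 mol
mol N = 2 × 0.08016 g N₂ ÷ 28.014 g/mol = 0.0057229 mol
mass O = 0.4068 − (0.20622 + 0.028850 + 0.080160) = 0.091571 g → mol O = 0.091571 ÷ 15.999 = 0.0057235 mol
Divide by the smallest (0.0057229 mol): C 3.000, H 5.001, N 1.000, O 1.000

C3H5NO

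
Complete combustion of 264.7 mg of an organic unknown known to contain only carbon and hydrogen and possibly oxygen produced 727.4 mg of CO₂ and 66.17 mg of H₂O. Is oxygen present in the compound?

mol C = 0.7274 g CO₂ ÷ 44.009 g/mol = 0.016528 mol
mol H = 2 × 0.06617 g H₂O ÷ 18.015 g/mol = 0.0073461 mol
C and H account for only 0.20593 g of the 0.2647 g sample; the remaining 0.058772 g must be oxygen.

yes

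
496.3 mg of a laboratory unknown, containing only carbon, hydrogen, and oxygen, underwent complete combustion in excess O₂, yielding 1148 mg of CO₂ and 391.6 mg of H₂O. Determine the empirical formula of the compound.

mol C = 1.148 g CO₂ ÷ 44.009 g/mol = 0.026086 mol
mol H = 2 × 0.3916 g H₂O ÷ 18.015 g/mol = 0.043475 mol
mass O = 0.4963 − (0.31331 + 0.043823) = 0.13916 g → mol O = 0.13916 ÷ 15.999 = 0.0086983 mol
Divide by the smallest (0.0086983 mol): C 2.999, H 4.998, O 1.000

C3H5O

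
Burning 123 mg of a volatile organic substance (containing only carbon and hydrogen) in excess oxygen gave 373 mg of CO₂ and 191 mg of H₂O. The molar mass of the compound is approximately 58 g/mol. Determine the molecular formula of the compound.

mol C = 0.373 g CO₂ ÷ 44.009 g/mol = 0.008476 mol
mol H = 2 × 0.191 g H₂O ÷ 18.015 g/mol = 0.02120 mol
Divide by the smallest (0.008476 mol): C 1.000, H 2.502
Multiplying each by 2 gives whole numbers: C 2.00, H 5.00
Empirical formula: C2H5
Empirical-formula mass = 29.06 g/mol; 58 ÷ 29.06 ≈ 2, so the molecular formula is C4H10.

C4H10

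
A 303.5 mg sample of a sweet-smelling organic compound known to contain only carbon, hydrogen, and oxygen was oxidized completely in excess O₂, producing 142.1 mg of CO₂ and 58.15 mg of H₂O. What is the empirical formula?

CH2O5

mol C = 0.1421 g CO₂ ÷ 44.009 g/mol = 0.0032289 mol
mol H = 2 × 0.05815 g H₂O ÷ 18.015 g/mol = 0.0064557 mol
mass O = 0.3035 − (0.038782 + 0.0065074) = 0.25821 g → mol O = 0.25821 ÷ 15.999 = 0.016139 mol
Divide by the smallest (0.0032289 mol): C 1.000, H 1.999, O 4.998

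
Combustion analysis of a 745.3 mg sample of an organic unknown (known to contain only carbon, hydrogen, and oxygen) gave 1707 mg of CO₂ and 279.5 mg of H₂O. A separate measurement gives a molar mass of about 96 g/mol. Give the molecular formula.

C5H4O2

mol C = 1.707 g CO₂ ÷ 44.009 g/mol = 0.038788 mol
mol H = 2 × 0.2795 g H₂O ÷ 18.015 g/mol = 0.031030 mol
mass O = 0.7453 − (0.46588 + 0.031278) = 0.24815 g → mol O = 0.24815 ÷ 15.999 = 0.015510 mol
Divide by the smallest (0.015510 mol): C 2.501, H 2.001, O 1.000
Multiplying each by 2 gives whole numbers: C 5.00, H 4.00, O 2.00
Empirical formula: C5H4O2
Empirical-formula mass = 96.08 g/mol; 96 ÷ 96.08 ≈ 1, so the molecular formula is C5H4O2.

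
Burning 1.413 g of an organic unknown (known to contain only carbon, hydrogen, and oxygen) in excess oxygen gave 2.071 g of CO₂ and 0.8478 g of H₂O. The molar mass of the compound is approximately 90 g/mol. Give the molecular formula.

C3H6O3

mol C = 2.071 g CO₂ ÷ 44.009 g/mol = 0.047059 mol
mol H = 2 × 0.8478 g H₂O ÷ 18.015 g/mol = 0.094122 mol
mass O = 1.413 − (0.56522 + 0.094875) = 0.75291 g → mol O = 0.75291 ÷ 15.999 = 0.047060 mol
Divide by the smallest (0.047059 mol): C 1.000, H 2.000, O 1.000
Empirical formula: CH2O
Empirical-formula mass = 30.03 g/mol; 90 ÷ 30.03 ≈ 3, so the molecular formula is C3H6O3.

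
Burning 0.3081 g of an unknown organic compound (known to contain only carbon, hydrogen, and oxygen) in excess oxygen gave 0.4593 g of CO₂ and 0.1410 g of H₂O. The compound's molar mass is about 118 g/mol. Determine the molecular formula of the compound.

C4H6O4

mol C = 0.4593 g CO₂ ÷ 44.009 g/mol = 0.010437 mol
mol H = 2 × 0.1410 g H₂O ÷ 18.015 g/mol = 0.015654 mol
mass O = 0.3081 − (0.12535 + 0.015779) = 0.16697 g → mol O = 0.16697 ÷ 15.999 = 0.010436 mol
Divide by the smallest (0.010436 mol): C 1.000, H 1.500, O 1.000
Multiplying each by 2 gives whole numbers: C 2.00, H 3.00, O 2.00
Empirical formula: C2H3O2
Empirical-formula mass = 59.04 g/mol; 118 ÷ 59.04 ≈ 2, so the molecular formula is C4H6O4.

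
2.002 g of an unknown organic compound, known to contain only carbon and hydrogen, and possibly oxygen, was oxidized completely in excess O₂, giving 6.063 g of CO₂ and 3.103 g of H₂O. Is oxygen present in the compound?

mol C = 6.063 g CO₂ ÷ 44.009 g/mol = 0.13777 mol
mol H = 2 × 3.103 g H₂O ÷ 18.015 g/mol = 0.34449 mol
C and H together account for 2.0020 g — essentially the entire 2.002 g sample — so the compound contains no oxygen.

no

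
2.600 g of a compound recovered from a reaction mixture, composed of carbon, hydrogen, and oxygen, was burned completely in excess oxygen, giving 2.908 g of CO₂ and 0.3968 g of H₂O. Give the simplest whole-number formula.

mol C = 2.908 g CO₂ ÷ 44.009 g/mol = 0.066077 mol
mol H = 2 × 0.3968 g H₂O ÷ 18.015 g/mol = 0.044052 mol
mass O = 2.600 − (0.79366 + 0.044405) = 1.7619 g → mol O = 1.7619 ÷ 15.999 = 0.11013 mol
Divide by the smallest (0.044052 mol): C 1.500, H 1.000, O 2.500
Multiplying each by 2 gives whole numbers: C 3.00, H 2.00, O 5.00

C3H2O5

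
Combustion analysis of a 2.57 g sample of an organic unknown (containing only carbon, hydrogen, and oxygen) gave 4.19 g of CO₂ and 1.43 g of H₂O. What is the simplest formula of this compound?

C6H10O5

mol C = 4.19 g CO₂ ÷ 44.009 g/mol = 0.09521 mol
mol H = 2 × 1.43 g H₂O ÷ 18.015 g/mol = 0.1588 mol
mass O = 2.57 − (1.144 + 0.1600) = 1.266 g → mol O = 1.266 ÷ 15.999 = 0.07916 mol
Divide by the smallest (0.07916 mol): C 1.203, H 2.006, O 1.000
Multiplying each by 5 gives whole numbers: C 6.01, H 10.03, O 5.00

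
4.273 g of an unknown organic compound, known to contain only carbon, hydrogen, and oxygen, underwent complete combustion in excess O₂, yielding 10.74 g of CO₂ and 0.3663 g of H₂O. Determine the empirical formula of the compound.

C6HO2

mol C = 10.74 g CO₂ ÷ 44.009 g/mol = 0.24404 mol
mol H = 2 × 0.3663 g H₂O ÷ 18.015 g/mol = 0.040666 mol
mass O = 4.273 − (2.9312 + 0.040991) = 1.3008 g → mol O = 1.3008 ÷ 15.999 = 0.081307 mol
Divide by the smallest (0.040666 mol): C 6.001, H 1.000, O 1.999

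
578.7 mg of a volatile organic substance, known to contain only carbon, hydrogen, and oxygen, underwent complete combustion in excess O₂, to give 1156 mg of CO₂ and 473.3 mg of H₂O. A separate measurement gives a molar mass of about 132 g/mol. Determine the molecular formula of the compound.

C6H12O3

mol C = 1.156 g CO₂ ÷ 44.009 g/mol = 0.026267 mol
mol H = 2 × 0.4733 g H₂O ÷ 18.015 g/mol = 0.052545 mol
mass O = 0.5787 − (0.31550 + 0.052965) = 0.21024 g → mol O = 0.21024 ÷ 15.999 = 0.013141 mol
Divide by the smallest (0.013141 mol): C 1.999, H 3.999, O 1.000
Empirical formula: C2H4O
Empirical-formula mass = 44.05 g/mol; 132 ÷ 44.05 ≈ 3, so the molecular formula is C6H12O3.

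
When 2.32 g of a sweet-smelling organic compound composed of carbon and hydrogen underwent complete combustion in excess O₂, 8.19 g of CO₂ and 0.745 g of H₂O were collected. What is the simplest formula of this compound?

mol C = 8.19 g CO₂ ÷ 44.009 g/mol = 0.1861 mol
mol H = 2 × 0.745 g H₂O ÷ 18.015 g/mol = 0.08271 mol
Divide by the smallest (0.08271 mol): C 2.250, H 1.000
Multiplying each by 4 gives whole numbers: C 9.00, H 4.00

C9H4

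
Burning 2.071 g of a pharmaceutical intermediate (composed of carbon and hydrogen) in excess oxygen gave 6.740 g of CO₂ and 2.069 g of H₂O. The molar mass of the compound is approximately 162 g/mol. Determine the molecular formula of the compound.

mol C = 6.740 g CO₂ ÷ 44.009 g/mol = 0.15315 mol
mol H = 2 × 2.069 g H₂O ÷ 18.015 g/mol = 0.22970 mol
Divide by the smallest (0.15315 mol): C 1.000, H 1.500
Multiplying each by 2 gives whole numbers: C 2.00, H 3.00
Empirical formula: C2H3
Empirical-formula mass = 27.05 g/mol; 162 ÷ 27.05 ≈ 6, so the molecular formula is C12H18.

C12H18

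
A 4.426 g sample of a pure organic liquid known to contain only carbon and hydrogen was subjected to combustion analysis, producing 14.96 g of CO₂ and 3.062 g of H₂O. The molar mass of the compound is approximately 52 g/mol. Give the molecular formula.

mol C = 14.96 g CO₂ ÷ 44.009 g/mol = 0.33993 mol
mol H = 2 × 3.062 g H₂O ÷ 18.015 g/mol = 0.33994 mol
Divide by the smallest (0.33993 mol): C 1.000, H 1.000
Empirical formula: CH
Empirical-formula mass = 13.02 g/mol; 52 ÷ 13.02 ≈ 4, so the molecular formula is C4H4.

C4H4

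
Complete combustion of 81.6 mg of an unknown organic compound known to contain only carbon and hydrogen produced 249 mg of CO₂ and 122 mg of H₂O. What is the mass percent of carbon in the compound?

83.3%

mol C = 0.249 g CO₂ ÷ 44.009 g/mol = 0.005658 mol
mol H = 2 × 0.122 g H₂O ÷ 18.015 g/mol = 0.01354 mol
mass % C = 0.06796 g ÷ 0.0816 g × 100%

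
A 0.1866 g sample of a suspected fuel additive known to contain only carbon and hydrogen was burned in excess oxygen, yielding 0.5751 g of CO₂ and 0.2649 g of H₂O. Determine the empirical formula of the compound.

mol C = 0.5751 g CO₂ ÷ 44.009 g/mol = 0.013068 mol
mol H = 2 × 0.2649 g H₂O ÷ 18.015 g/mol = 0.029409 mol
Divide by the smallest (0.013068 mol): C 1.000, H 2.250
Multiplying each by 4 gives whole numbers: C 4.00, H 9.00

C4H9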